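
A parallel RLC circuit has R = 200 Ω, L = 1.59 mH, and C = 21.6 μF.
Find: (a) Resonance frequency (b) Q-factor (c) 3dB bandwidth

Step 1 — Resonance: ω₀ = 1/√(LC) = 1/√(0.00159·2.16e-05) = 5396 rad/s.
Step 2 — f₀ = ω₀/(2π) = 858.8 Hz.
Step 3 — Parallel Q: Q = R/(ω₀L) = 200/(5396·0.00159) = 23.31.
Step 4 — Bandwidth: Δω = ω₀/Q = 231.5 rad/s; BW = Δω/(2π) = 36.84 Hz.

(a) f₀ = 858.8 Hz  (b) Q = 23.31  (c) BW = 36.84 Hz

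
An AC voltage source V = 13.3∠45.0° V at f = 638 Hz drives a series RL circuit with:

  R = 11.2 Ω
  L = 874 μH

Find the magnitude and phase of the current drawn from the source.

Step 1 — Angular frequency: ω = 2π·f = 2π·638 = 4009 rad/s.
Step 2 — Component impedances:
  R: Z = R = 11.2 Ω
  L: Z = jωL = j·4009·0.000874 = 0 + j3.504 Ω
Step 3 — Series combination: Z_total = R + L = 11.2 + j3.504 Ω = 11.74∠17.4° Ω.
Step 4 — Source phasor: V = 13.3∠45.0° V = 9.405 + j9.405 V.
Step 5 — Ohm's law: I = V / Z_total = (9.405 + j9.405) / (11.2 + j3.504) = 1.004 + j0.5256 A.
Step 6 — Convert to polar: |I| = 1.133 A, ∠I = 27.6°.

I = 1.133∠27.6° A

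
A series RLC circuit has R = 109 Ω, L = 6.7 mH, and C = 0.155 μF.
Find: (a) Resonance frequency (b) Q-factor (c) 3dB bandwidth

Step 1 — Resonance: ω₀ = 1/√(LC) = 1/√(0.0067·1.55e-07) = 3.103e+04 rad/s.
Step 2 — f₀ = ω₀/(2π) = 4939 Hz.
Step 3 — Series Q: Q = ω₀L/R = 3.103e+04·0.0067/109 = 1.907.
Step 4 — Bandwidth: Δω = ω₀/Q = 1.627e+04 rad/s; BW = Δω/(2π) = 2589 Hz.

(a) f₀ = 4939 Hz  (b) Q = 1.907  (c) BW = 2589 Hz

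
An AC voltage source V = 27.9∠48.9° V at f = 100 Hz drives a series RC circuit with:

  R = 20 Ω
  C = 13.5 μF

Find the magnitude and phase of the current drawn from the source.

Step 1 — Angular frequency: ω = 2π·f = 2π·100 = 628.3 rad/s.
Step 2 — Component impedances:
  R: Z = R = 20 Ω
  C: Z = 1/(jωC) = -j/(ω·C) = 0 - j117.9 Ω
Step 3 — Series combination: Z_total = R + C = 20 - j117.9 Ω = 119.6∠-80.4° Ω.
Step 4 — Source phasor: V = 27.9∠48.9° V = 18.34 + j21.02 V.
Step 5 — Ohm's law: I = V / Z_total = (18.34 + j21.02) / (20 - j117.9) = -0.1477 + j0.1806 A.
Step 6 — Convert to polar: |I| = 0.2333 A, ∠I = 129.3°.

I = 0.2333∠129.3° A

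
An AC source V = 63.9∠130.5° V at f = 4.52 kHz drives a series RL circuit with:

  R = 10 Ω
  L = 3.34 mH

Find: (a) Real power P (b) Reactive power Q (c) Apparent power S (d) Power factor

Step 1 — Angular frequency: ω = 2π·f = 2π·4520 = 2.84e+04 rad/s.
Step 2 — Component impedances:
  R: Z = R = 10 Ω
  L: Z = jωL = j·2.84e+04·0.00334 = 0 + j94.86 Ω
Step 3 — Series combination: Z_total = R + L = 10 + j94.86 Ω = 95.38∠84.0° Ω.
Step 4 — Source phasor: V = 63.9∠130.5° V = -41.5 + j48.59 V.
Step 5 — Current: I = V / Z = 0.461 + j0.4861 A = 0.6699∠46.5° A.
Step 6 — Complex power: S = V·I* = 4.488 + j42.57 VA.
Step 7 — Real power: P = Re(S) = 4.488 W.
Step 8 — Reactive power: Q = Im(S) = 42.57 VAR.
Step 9 — Apparent power: |S| = 42.81 VA.
Step 10 — Power factor: PF = P/|S| = 0.1048 (lagging).

(a) P = 4.488 W  (b) Q = 42.57 VAR  (c) S = 42.81 VA  (d) PF = 0.1048 (lagging)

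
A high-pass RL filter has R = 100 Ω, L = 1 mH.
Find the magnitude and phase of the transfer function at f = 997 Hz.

Step 1 — Angular frequency: ω = 2π·997 = 6264 rad/s.
Step 2 — Transfer function: H(jω) = jωL/(R + jωL).
Step 3 — Numerator jωL = j·6.264; denominator R + jωL = 100 + j6.264.
Step 4 — H = 0.003909 + j0.0624.
Step 5 — Magnitude: |H| = 0.06252 (-24.1 dB); phase: φ = 86.4°.

|H| = 0.06252 (-24.1 dB), φ = 86.4°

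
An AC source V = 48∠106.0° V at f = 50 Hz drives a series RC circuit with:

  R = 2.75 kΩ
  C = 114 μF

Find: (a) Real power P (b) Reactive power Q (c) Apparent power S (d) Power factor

Step 1 — Angular frequency: ω = 2π·f = 2π·50 = 314.2 rad/s.
Step 2 — Component impedances:
  R: Z = R = 2750 Ω
  C: Z = 1/(jωC) = -j/(ω·C) = 0 - j27.92 Ω
Step 3 — Series combination: Z_total = R + C = 2750 - j27.92 Ω = 2750∠-0.6° Ω.
Step 4 — Source phasor: V = 48∠106.0° V = -13.23 + j46.14 V.
Step 5 — Current: I = V / Z = -0.004981 + j0.01673 A = 0.01745∠106.6° A.
Step 6 — Complex power: S = V·I* = 0.8377 - j0.008506 VA.
Step 7 — Real power: P = Re(S) = 0.8377 W.
Step 8 — Reactive power: Q = Im(S) = -0.008506 VAR.
Step 9 — Apparent power: |S| = 0.8378 VA.
Step 10 — Power factor: PF = P/|S| = 0.9999 (leading).

(a) P = 0.8377 W  (b) Q = -0.008506 VAR  (c) S = 0.8378 VA  (d) PF = 0.9999 (leading)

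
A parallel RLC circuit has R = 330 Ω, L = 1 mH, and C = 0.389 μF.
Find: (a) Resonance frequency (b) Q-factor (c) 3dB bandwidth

Step 1 — Resonance: ω₀ = 1/√(LC) = 1/√(0.001·3.89e-07) = 5.07e+04 rad/s.
Step 2 — f₀ = ω₀/(2π) = 8069 Hz.
Step 3 — Parallel Q: Q = R/(ω₀L) = 330/(5.07e+04·0.001) = 6.509.
Step 4 — Bandwidth: Δω = ω₀/Q = 7790 rad/s; BW = Δω/(2π) = 1240 Hz.

(a) f₀ = 8069 Hz  (b) Q = 6.509  (c) BW = 1240 Hz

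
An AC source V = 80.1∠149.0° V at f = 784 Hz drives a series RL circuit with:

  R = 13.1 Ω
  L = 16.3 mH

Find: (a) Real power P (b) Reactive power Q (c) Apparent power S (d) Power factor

Step 1 — Angular frequency: ω = 2π·f = 2π·784 = 4926 rad/s.
Step 2 — Component impedances:
  R: Z = R = 13.1 Ω
  L: Z = jωL = j·4926·0.0163 = 0 + j80.29 Ω
Step 3 — Series combination: Z_total = R + L = 13.1 + j80.29 Ω = 81.36∠80.7° Ω.
Step 4 — Source phasor: V = 80.1∠149.0° V = -68.66 + j41.25 V.
Step 5 — Current: I = V / Z = 0.3646 + j0.9146 A = 0.9846∠68.3° A.
Step 6 — Complex power: S = V·I* = 12.7 + j77.83 VA.
Step 7 — Real power: P = Re(S) = 12.7 W.
Step 8 — Reactive power: Q = Im(S) = 77.83 VAR.
Step 9 — Apparent power: |S| = 78.86 VA.
Step 10 — Power factor: PF = P/|S| = 0.161 (lagging).

(a) P = 12.7 W  (b) Q = 77.83 VAR  (c) S = 78.86 VA  (d) PF = 0.161 (lagging)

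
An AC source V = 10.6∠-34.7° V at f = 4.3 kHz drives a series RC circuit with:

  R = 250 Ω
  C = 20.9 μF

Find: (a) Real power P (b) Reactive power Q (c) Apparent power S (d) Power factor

Step 1 — Angular frequency: ω = 2π·f = 2π·4300 = 2.702e+04 rad/s.
Step 2 — Component impedances:
  R: Z = R = 250 Ω
  C: Z = 1/(jωC) = -j/(ω·C) = 0 - j1.771 Ω
Step 3 — Series combination: Z_total = R + C = 250 - j1.771 Ω = 250∠-0.4° Ω.
Step 4 — Source phasor: V = 10.6∠-34.7° V = 8.715 - j6.034 V.
Step 5 — Current: I = V / Z = 0.03503 - j0.02389 A = 0.0424∠-34.3° A.
Step 6 — Complex power: S = V·I* = 0.4494 - j0.003184 VA.
Step 7 — Real power: P = Re(S) = 0.4494 W.
Step 8 — Reactive power: Q = Im(S) = -0.003184 VAR.
Step 9 — Apparent power: |S| = 0.4494 VA.
Step 10 — Power factor: PF = P/|S| = 1 (leading).

(a) P = 0.4494 W  (b) Q = -0.003184 VAR  (c) S = 0.4494 VA  (d) PF = 1 (leading)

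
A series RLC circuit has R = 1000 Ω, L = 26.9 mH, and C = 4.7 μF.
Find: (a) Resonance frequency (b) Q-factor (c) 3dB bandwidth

Step 1 — Resonance: ω₀ = 1/√(LC) = 1/√(0.0269·4.7e-06) = 2812 rad/s.
Step 2 — f₀ = ω₀/(2π) = 447.6 Hz.
Step 3 — Series Q: Q = ω₀L/R = 2812·0.0269/1000 = 0.07565.
Step 4 — Bandwidth: Δω = ω₀/Q = 3.717e+04 rad/s; BW = Δω/(2π) = 5917 Hz.

(a) f₀ = 447.6 Hz  (b) Q = 0.07565  (c) BW = 5917 Hz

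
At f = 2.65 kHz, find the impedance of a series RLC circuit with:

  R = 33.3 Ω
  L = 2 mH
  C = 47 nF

Step 1 — Angular frequency: ω = 2π·f = 2π·2650 = 1.665e+04 rad/s.
Step 2 — Component impedances:
  R: Z = R = 33.3 Ω
  L: Z = jωL = j·1.665e+04·0.002 = 0 + j33.3 Ω
  C: Z = 1/(jωC) = -j/(ω·C) = 0 - j1278 Ω
Step 3 — Series combination: Z_total = R + L + C = 33.3 - j1245 Ω = 1245∠-88.5° Ω.

Z = 33.3 - j1245 Ω = 1245∠-88.5° Ω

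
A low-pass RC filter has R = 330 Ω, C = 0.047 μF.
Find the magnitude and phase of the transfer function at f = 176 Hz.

Step 1 — Angular frequency: ω = 2π·176 = 1106 rad/s.
Step 2 — Transfer function: H(jω) = 1/(1 + jωRC).
Step 3 — Denominator: 1 + jωRC = 1 + j·1106·330·4.7e-08 = 1 + j0.01715.
Step 4 — H = 0.9997 - j0.01715.
Step 5 — Magnitude: |H| = 0.9999 (-0.0 dB); phase: φ = -1.0°.

|H| = 0.9999 (-0.0 dB), φ = -1.0°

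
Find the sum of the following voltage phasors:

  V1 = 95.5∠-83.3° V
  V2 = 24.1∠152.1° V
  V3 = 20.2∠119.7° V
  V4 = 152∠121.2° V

Step 1 — Convert each phasor to rectangular form:
  V1 = 95.5·(cos(-83.3°) + j·sin(-83.3°)) = 11.14 - j94.85 V
  V2 = 24.1·(cos(152.1°) + j·sin(152.1°)) = -21.3 + j11.28 V
  V3 = 20.2·(cos(119.7°) + j·sin(119.7°)) = -10.01 + j17.55 V
  V4 = 152·(cos(121.2°) + j·sin(121.2°)) = -78.74 + j130 V
Step 2 — Sum components: V_total = -98.91 + j63.99 V.
Step 3 — Convert to polar: |V_total| = 117.8 V, ∠V_total = 147.1°.

V_total = 117.8∠147.1° V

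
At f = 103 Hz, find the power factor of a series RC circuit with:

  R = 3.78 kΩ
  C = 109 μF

Step 1 — Angular frequency: ω = 2π·f = 2π·103 = 647.2 rad/s.
Step 2 — Component impedances:
  R: Z = R = 3780 Ω
  C: Z = 1/(jωC) = -j/(ω·C) = 0 - j14.18 Ω
Step 3 — Series combination: Z_total = R + C = 3780 - j14.18 Ω = 3780∠-0.2° Ω.
Step 4 — Power factor: PF = cos(φ) = Re(Z)/|Z| = 3780/3780 = 1.
Step 5 — Type: Im(Z) = -14.18 ⇒ leading (phase φ = -0.2°).

PF = 1 (leading, φ = -0.2°)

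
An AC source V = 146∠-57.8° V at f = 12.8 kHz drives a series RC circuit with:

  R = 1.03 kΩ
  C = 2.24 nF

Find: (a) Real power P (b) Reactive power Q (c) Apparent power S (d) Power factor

Step 1 — Angular frequency: ω = 2π·f = 2π·1.28e+04 = 8.042e+04 rad/s.
Step 2 — Component impedances:
  R: Z = R = 1030 Ω
  C: Z = 1/(jωC) = -j/(ω·C) = 0 - j5551 Ω
Step 3 — Series combination: Z_total = R + C = 1030 - j5551 Ω = 5646∠-79.5° Ω.
Step 4 — Source phasor: V = 146∠-57.8° V = 77.8 - j123.5 V.
Step 5 — Current: I = V / Z = 0.02403 + j0.009557 A = 0.02586∠21.7° A.
Step 6 — Complex power: S = V·I* = 0.6888 - j3.712 VA.
Step 7 — Real power: P = Re(S) = 0.6888 W.
Step 8 — Reactive power: Q = Im(S) = -3.712 VAR.
Step 9 — Apparent power: |S| = 3.776 VA.
Step 10 — Power factor: PF = P/|S| = 0.1824 (leading).

(a) P = 0.6888 W  (b) Q = -3.712 VAR  (c) S = 3.776 VA  (d) PF = 0.1824 (leading)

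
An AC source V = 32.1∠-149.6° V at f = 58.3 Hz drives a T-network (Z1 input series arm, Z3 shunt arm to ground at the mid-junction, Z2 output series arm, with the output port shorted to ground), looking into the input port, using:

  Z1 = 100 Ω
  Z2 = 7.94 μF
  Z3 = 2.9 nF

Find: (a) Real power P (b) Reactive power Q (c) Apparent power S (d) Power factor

Step 1 — Angular frequency: ω = 2π·f = 2π·58.3 = 366.3 rad/s.
Step 2 — Component impedances:
  Z1: Z = R = 100 Ω
  Z2: Z = 1/(jωC) = -j/(ω·C) = 0 - j343.8 Ω
  Z3: Z = 1/(jωC) = -j/(ω·C) = 0 - j9.414e+05 Ω
Step 3 — With the output port shorted to ground, the output series arm Z2 runs from the junction to ground; the shunt arm Z3 also runs from the junction to ground. They appear in parallel: Z3 || Z2 = 0 - j343.7 Ω.
Step 4 — Series with input arm Z1: Z_in = Z1 + (Z3 || Z2) = 100 - j343.7 Ω = 357.9∠-73.8° Ω.
Step 5 — Source phasor: V = 32.1∠-149.6° V = -27.69 - j16.24 V.
Step 6 — Current: I = V / Z = 0.02196 - j0.08695 A = 0.08968∠-75.8° A.
Step 7 — Complex power: S = V·I* = 0.8042 - j2.764 VA.
Step 8 — Real power: P = Re(S) = 0.8042 W.
Step 9 — Reactive power: Q = Im(S) = -2.764 VAR.
Step 10 — Apparent power: |S| = 2.879 VA.
Step 11 — Power factor: PF = P/|S| = 0.2794 (leading).

(a) P = 0.8042 W  (b) Q = -2.764 VAR  (c) S = 2.879 VA  (d) PF = 0.2794 (leading)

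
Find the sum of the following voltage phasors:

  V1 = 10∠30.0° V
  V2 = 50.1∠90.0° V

Step 1 — Convert each phasor to rectangular form:
  V1 = 10·(cos(30.0°) + j·sin(30.0°)) = 8.66 + j5 V
  V2 = 50.1·(cos(90.0°) + j·sin(90.0°)) = 0 + j50.1 V
Step 2 — Sum components: V_total = 8.66 + j55.1 V.
Step 3 — Convert to polar: |V_total| = 55.78 V, ∠V_total = 81.1°.

V_total = 55.78∠81.1° V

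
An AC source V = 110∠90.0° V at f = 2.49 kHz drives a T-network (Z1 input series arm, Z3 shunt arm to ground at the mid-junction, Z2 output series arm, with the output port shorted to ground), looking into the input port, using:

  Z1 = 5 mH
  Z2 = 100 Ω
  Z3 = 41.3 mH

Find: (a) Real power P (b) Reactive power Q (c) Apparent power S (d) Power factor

Step 1 — Angular frequency: ω = 2π·f = 2π·2490 = 1.565e+04 rad/s.
Step 2 — Component impedances:
  Z1: Z = jωL = j·1.565e+04·0.005 = 0 + j78.23 Ω
  Z2: Z = R = 100 Ω
  Z3: Z = jωL = j·1.565e+04·0.0413 = 0 + j646.1 Ω
Step 3 — With the output port shorted to ground, the output series arm Z2 runs from the junction to ground; the shunt arm Z3 also runs from the junction to ground. They appear in parallel: Z3 || Z2 = 97.66 + j15.11 Ω.
Step 4 — Series with input arm Z1: Z_in = Z1 + (Z3 || Z2) = 97.66 + j93.34 Ω = 135.1∠43.7° Ω.
Step 5 — Source phasor: V = 110∠90.0° V = 0 + j110 V.
Step 6 — Current: I = V / Z = 0.5626 + j0.5886 A = 0.8143∠46.3° A.
Step 7 — Complex power: S = V·I* = 64.75 + j61.89 VA.
Step 8 — Real power: P = Re(S) = 64.75 W.
Step 9 — Reactive power: Q = Im(S) = 61.89 VAR.
Step 10 — Apparent power: |S| = 89.57 VA.
Step 11 — Power factor: PF = P/|S| = 0.7229 (lagging).

(a) P = 64.75 W  (b) Q = 61.89 VAR  (c) S = 89.57 VA  (d) PF = 0.7229 (lagging)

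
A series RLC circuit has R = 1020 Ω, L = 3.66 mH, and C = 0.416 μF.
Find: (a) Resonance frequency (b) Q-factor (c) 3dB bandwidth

Step 1 — Resonance: ω₀ = 1/√(LC) = 1/√(0.00366·4.16e-07) = 2.563e+04 rad/s.
Step 2 — f₀ = ω₀/(2π) = 4079 Hz.
Step 3 — Series Q: Q = ω₀L/R = 2.563e+04·0.00366/1020 = 0.09196.
Step 4 — Bandwidth: Δω = ω₀/Q = 2.787e+05 rad/s; BW = Δω/(2π) = 4.435e+04 Hz.

(a) f₀ = 4079 Hz  (b) Q = 0.09196  (c) BW = 4.435e+04 Hz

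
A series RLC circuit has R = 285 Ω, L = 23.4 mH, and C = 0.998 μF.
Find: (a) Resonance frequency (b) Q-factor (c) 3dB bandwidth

Step 1 — Resonance condition Im(Z)=0 gives ω₀ = 1/√(LC).
Step 2 — ω₀ = 1/√(0.0234·9.98e-07) = 6544 rad/s.
Step 3 — f₀ = ω₀/(2π) = 1041 Hz.
Step 4 — Series Q: Q = ω₀L/R = 6544·0.0234/285 = 0.5373.
Step 5 — 3dB bandwidth: Δω = ω₀/Q = 1.218e+04 rad/s; BW = Δω/(2π) = 1938 Hz.

(a) f₀ = 1041 Hz  (b) Q = 0.5373  (c) BW = 1938 Hz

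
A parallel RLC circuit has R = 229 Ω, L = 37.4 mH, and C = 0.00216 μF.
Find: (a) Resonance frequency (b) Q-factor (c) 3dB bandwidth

Step 1 — Resonance: ω₀ = 1/√(LC) = 1/√(0.0374·2.16e-09) = 1.113e+05 rad/s.
Step 2 — f₀ = ω₀/(2π) = 1.771e+04 Hz.
Step 3 — Parallel Q: Q = R/(ω₀L) = 229/(1.113e+05·0.0374) = 0.05503.
Step 4 — Bandwidth: Δω = ω₀/Q = 2.022e+06 rad/s; BW = Δω/(2π) = 3.218e+05 Hz.

(a) f₀ = 1.771e+04 Hz  (b) Q = 0.05503  (c) BW = 3.218e+05 Hz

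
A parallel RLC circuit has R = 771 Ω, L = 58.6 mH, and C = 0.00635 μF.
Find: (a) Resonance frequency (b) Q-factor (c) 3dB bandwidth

Step 1 — Resonance: ω₀ = 1/√(LC) = 1/√(0.0586·6.35e-09) = 5.184e+04 rad/s.
Step 2 — f₀ = ω₀/(2π) = 8251 Hz.
Step 3 — Parallel Q: Q = R/(ω₀L) = 771/(5.184e+04·0.0586) = 0.2538.
Step 4 — Bandwidth: Δω = ω₀/Q = 2.043e+05 rad/s; BW = Δω/(2π) = 3.251e+04 Hz.

(a) f₀ = 8251 Hz  (b) Q = 0.2538  (c) BW = 3.251e+04 Hz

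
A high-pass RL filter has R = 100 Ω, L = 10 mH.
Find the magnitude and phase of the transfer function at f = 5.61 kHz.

Step 1 — Angular frequency: ω = 2π·5610 = 3.525e+04 rad/s.
Step 2 — Transfer function: H(jω) = jωL/(R + jωL).
Step 3 — Numerator jωL = j·352.5; denominator R + jωL = 100 + j352.5.
Step 4 — H = 0.9255 + j0.2626.
Step 5 — Magnitude: |H| = 0.962 (-0.3 dB); phase: φ = 15.8°.

|H| = 0.962 (-0.3 dB), φ = 15.8°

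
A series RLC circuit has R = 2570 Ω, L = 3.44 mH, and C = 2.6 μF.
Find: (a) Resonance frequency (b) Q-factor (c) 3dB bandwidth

Step 1 — Resonance condition Im(Z)=0 gives ω₀ = 1/√(LC).
Step 2 — ω₀ = 1/√(0.00344·2.6e-06) = 1.057e+04 rad/s.
Step 3 — f₀ = ω₀/(2π) = 1683 Hz.
Step 4 — Series Q: Q = ω₀L/R = 1.057e+04·0.00344/2570 = 0.01415.
Step 5 — 3dB bandwidth: Δω = ω₀/Q = 7.471e+05 rad/s; BW = Δω/(2π) = 1.189e+05 Hz.

(a) f₀ = 1683 Hz  (b) Q = 0.01415  (c) BW = 1.189e+05 Hz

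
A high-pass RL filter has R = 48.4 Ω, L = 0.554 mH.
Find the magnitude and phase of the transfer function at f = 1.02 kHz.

Step 1 — Angular frequency: ω = 2π·1020 = 6409 rad/s.
Step 2 — Transfer function: H(jω) = jωL/(R + jωL).
Step 3 — Numerator jωL = j·3.551; denominator R + jωL = 48.4 + j3.551.
Step 4 — H = 0.005353 + j0.07296.
Step 5 — Magnitude: |H| = 0.07316 (-22.7 dB); phase: φ = 85.8°.

|H| = 0.07316 (-22.7 dB), φ = 85.8°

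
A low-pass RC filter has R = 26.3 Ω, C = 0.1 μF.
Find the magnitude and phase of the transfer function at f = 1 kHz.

Step 1 — Angular frequency: ω = 2π·1000 = 6283 rad/s.
Step 2 — Transfer function: H(jω) = 1/(1 + jωRC).
Step 3 — Denominator: 1 + jωRC = 1 + j·6283·26.3·1e-07 = 1 + j0.01652.
Step 4 — H = 0.9997 - j0.01652.
Step 5 — Magnitude: |H| = 0.9999 (-0.0 dB); phase: φ = -0.9°.

|H| = 0.9999 (-0.0 dB), φ = -0.9°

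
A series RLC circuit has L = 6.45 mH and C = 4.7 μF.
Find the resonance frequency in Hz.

Step 1 — Resonance condition Im(Z)=0 gives ω₀ = 1/√(LC).
Step 2 — ω₀ = 1/√(0.00645·4.7e-06) = 5743 rad/s.
Step 3 — f₀ = ω₀/(2π) = 914.1 Hz.

f₀ = 914.1 Hz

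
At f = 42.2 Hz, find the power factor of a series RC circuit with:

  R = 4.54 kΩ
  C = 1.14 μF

Step 1 — Angular frequency: ω = 2π·f = 2π·42.2 = 265.2 rad/s.
Step 2 — Component impedances:
  R: Z = R = 4540 Ω
  C: Z = 1/(jωC) = -j/(ω·C) = 0 - j3308 Ω
Step 3 — Series combination: Z_total = R + C = 4540 - j3308 Ω = 5618∠-36.1° Ω.
Step 4 — Power factor: PF = cos(φ) = Re(Z)/|Z| = 4540/5617.5 = 0.8082.
Step 5 — Type: Im(Z) = -3308 ⇒ leading (phase φ = -36.1°).

PF = 0.8082 (leading, φ = -36.1°)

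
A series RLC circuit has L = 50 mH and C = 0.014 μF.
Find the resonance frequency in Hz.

Step 1 — Resonance condition Im(Z)=0 gives ω₀ = 1/√(LC).
Step 2 — ω₀ = 1/√(0.05·1.4e-08) = 3.78e+04 rad/s.
Step 3 — f₀ = ω₀/(2π) = 6015 Hz.

f₀ = 6015 Hz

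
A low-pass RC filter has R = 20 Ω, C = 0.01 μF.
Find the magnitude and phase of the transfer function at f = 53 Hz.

Step 1 — Angular frequency: ω = 2π·53 = 333 rad/s.
Step 2 — Transfer function: H(jω) = 1/(1 + jωRC).
Step 3 — Denominator: 1 + jωRC = 1 + j·333·20·1e-08 = 1 + j6.66e-05.
Step 4 — H = 1 - j6.66e-05.
Step 5 — Magnitude: |H| = 1 (-0.0 dB); phase: φ = -0.0°.

|H| = 1 (-0.0 dB), φ = -0.0°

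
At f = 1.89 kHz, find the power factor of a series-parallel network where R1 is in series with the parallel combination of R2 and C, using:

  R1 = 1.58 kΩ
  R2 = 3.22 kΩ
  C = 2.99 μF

Step 1 — Angular frequency: ω = 2π·f = 2π·1890 = 1.188e+04 rad/s.
Step 2 — Component impedances:
  R1: Z = R = 1580 Ω
  R2: Z = R = 3220 Ω
  C: Z = 1/(jωC) = -j/(ω·C) = 0 - j28.16 Ω
Step 3 — Parallel branch: R2 || C = 1/(1/R2 + 1/C) = 0.2463 - j28.16 Ω.
Step 4 — Series with R1: Z_total = R1 + (R2 || C) = 1580 - j28.16 Ω = 1580∠-1.0° Ω.
Step 5 — Power factor: PF = cos(φ) = Re(Z)/|Z| = 1580.2/1580.5 = 0.9998.
Step 6 — Type: Im(Z) = -28.16 ⇒ leading (phase φ = -1.0°).

PF = 0.9998 (leading, φ = -1.0°)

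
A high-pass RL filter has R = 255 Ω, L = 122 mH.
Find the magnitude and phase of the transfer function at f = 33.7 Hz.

Step 1 — Angular frequency: ω = 2π·33.7 = 211.7 rad/s.
Step 2 — Transfer function: H(jω) = jωL/(R + jωL).
Step 3 — Numerator jωL = j·25.83; denominator R + jωL = 255 + j25.83.
Step 4 — H = 0.01016 + j0.1003.
Step 5 — Magnitude: |H| = 0.1008 (-19.9 dB); phase: φ = 84.2°.

|H| = 0.1008 (-19.9 dB), φ = 84.2°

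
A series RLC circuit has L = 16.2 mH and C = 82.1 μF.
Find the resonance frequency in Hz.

Step 1 — Resonance condition Im(Z)=0 gives ω₀ = 1/√(LC).
Step 2 — ω₀ = 1/√(0.0162·8.21e-05) = 867.1 rad/s.
Step 3 — f₀ = ω₀/(2π) = 138 Hz.

f₀ = 138 Hz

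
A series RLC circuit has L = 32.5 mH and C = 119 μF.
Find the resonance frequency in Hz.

Step 1 — Resonance condition Im(Z)=0 gives ω₀ = 1/√(LC).
Step 2 — ω₀ = 1/√(0.0325·0.000119) = 508.5 rad/s.
Step 3 — f₀ = ω₀/(2π) = 80.93 Hz.

f₀ = 80.93 Hz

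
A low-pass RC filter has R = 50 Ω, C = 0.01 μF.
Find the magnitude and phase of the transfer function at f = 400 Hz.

Step 1 — Angular frequency: ω = 2π·400 = 2513 rad/s.
Step 2 — Transfer function: H(jω) = 1/(1 + jωRC).
Step 3 — Denominator: 1 + jωRC = 1 + j·2513·50·1e-08 = 1 + j0.001257.
Step 4 — H = 1 - j0.001257.
Step 5 — Magnitude: |H| = 1 (-0.0 dB); phase: φ = -0.1°.

|H| = 1 (-0.0 dB), φ = -0.1°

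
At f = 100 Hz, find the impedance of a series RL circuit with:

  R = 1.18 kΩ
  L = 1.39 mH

Step 1 — Angular frequency: ω = 2π·f = 2π·100 = 628.3 rad/s.
Step 2 — Component impedances:
  R: Z = R = 1180 Ω
  L: Z = jωL = j·628.3·0.00139 = 0 + j0.8734 Ω
Step 3 — Series combination: Z_total = R + L = 1180 + j0.8734 Ω = 1180∠0.0° Ω.

Z = 1180 + j0.8734 Ω = 1180∠0.0° Ω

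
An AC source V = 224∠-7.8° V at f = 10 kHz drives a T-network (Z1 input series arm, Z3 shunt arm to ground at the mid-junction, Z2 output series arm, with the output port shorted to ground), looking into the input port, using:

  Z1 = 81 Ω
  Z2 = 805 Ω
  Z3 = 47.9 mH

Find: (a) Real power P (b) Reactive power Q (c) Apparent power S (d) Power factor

Step 1 — Angular frequency: ω = 2π·f = 2π·1e+04 = 6.283e+04 rad/s.
Step 2 — Component impedances:
  Z1: Z = R = 81 Ω
  Z2: Z = R = 805 Ω
  Z3: Z = jωL = j·6.283e+04·0.0479 = 0 + j3010 Ω
Step 3 — With the output port shorted to ground, the output series arm Z2 runs from the junction to ground; the shunt arm Z3 also runs from the junction to ground. They appear in parallel: Z3 || Z2 = 751.3 + j200.9 Ω.
Step 4 — Series with input arm Z1: Z_in = Z1 + (Z3 || Z2) = 832.3 + j200.9 Ω = 856.2∠13.6° Ω.
Step 5 — Source phasor: V = 224∠-7.8° V = 221.9 - j30.4 V.
Step 6 — Current: I = V / Z = 0.2436 - j0.09535 A = 0.2616∠-21.4° A.
Step 7 — Complex power: S = V·I* = 56.97 + j13.75 VA.
Step 8 — Real power: P = Re(S) = 56.97 W.
Step 9 — Reactive power: Q = Im(S) = 13.75 VAR.
Step 10 — Apparent power: |S| = 58.61 VA.
Step 11 — Power factor: PF = P/|S| = 0.9721 (lagging).

(a) P = 56.97 W  (b) Q = 13.75 VAR  (c) S = 58.61 VA  (d) PF = 0.9721 (lagging)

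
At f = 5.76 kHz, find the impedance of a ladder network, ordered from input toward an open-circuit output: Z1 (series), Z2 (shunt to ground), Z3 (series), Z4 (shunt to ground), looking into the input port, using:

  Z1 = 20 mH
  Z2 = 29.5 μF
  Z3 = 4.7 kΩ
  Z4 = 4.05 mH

Step 1 — Angular frequency: ω = 2π·f = 2π·5760 = 3.619e+04 rad/s.
Step 2 — Component impedances:
  Z1: Z = jωL = j·3.619e+04·0.02 = 0 + j723.8 Ω
  Z2: Z = 1/(jωC) = -j/(ω·C) = 0 - j0.9366 Ω
  Z3: Z = R = 4700 Ω
  Z4: Z = jωL = j·3.619e+04·0.00405 = 0 + j146.6 Ω
Step 3 — Ladder network (open output): work backward from the far end, alternating series and parallel combinations. Z_in = 0.0001865 + j722.9 Ω = 722.9∠90.0° Ω.

Z = 0.0001865 + j722.9 Ω = 722.9∠90.0° Ω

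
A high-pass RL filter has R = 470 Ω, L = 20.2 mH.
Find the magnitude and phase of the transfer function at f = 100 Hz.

Step 1 — Angular frequency: ω = 2π·100 = 628.3 rad/s.
Step 2 — Transfer function: H(jω) = jωL/(R + jωL).
Step 3 — Numerator jωL = j·12.69; denominator R + jωL = 470 + j12.69.
Step 4 — H = 0.0007287 + j0.02698.
Step 5 — Magnitude: |H| = 0.02699 (-31.4 dB); phase: φ = 88.5°.

|H| = 0.02699 (-31.4 dB), φ = 88.5°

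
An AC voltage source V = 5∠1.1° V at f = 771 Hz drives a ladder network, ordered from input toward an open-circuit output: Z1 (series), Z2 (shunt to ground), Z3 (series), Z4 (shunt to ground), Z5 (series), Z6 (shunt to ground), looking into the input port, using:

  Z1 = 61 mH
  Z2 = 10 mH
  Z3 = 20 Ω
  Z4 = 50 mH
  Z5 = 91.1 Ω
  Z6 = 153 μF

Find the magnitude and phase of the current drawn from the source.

Step 1 — Angular frequency: ω = 2π·f = 2π·771 = 4844 rad/s.
Step 2 — Component impedances:
  Z1: Z = jωL = j·4844·0.061 = 0 + j295.5 Ω
  Z2: Z = jωL = j·4844·0.01 = 0 + j48.44 Ω
  Z3: Z = R = 20 Ω
  Z4: Z = jωL = j·4844·0.05 = 0 + j242.2 Ω
  Z5: Z = R = 91.1 Ω
  Z6: Z = 1/(jωC) = -j/(ω·C) = 0 - j1.349 Ω
Step 3 — Ladder network (open output): work backward from the far end, alternating series and parallel combinations. Z_in = 14.63 + j332.7 Ω = 333∠87.5° Ω.
Step 4 — Source phasor: V = 5∠1.1° V = 4.999 + j0.09599 V.
Step 5 — Ohm's law: I = V / Z_total = (4.999 + j0.09599) / (14.63 + j332.7) = 0.0009476 - j0.01499 A.
Step 6 — Convert to polar: |I| = 0.01502 A, ∠I = -86.4°.

I = 0.01502∠-86.4° A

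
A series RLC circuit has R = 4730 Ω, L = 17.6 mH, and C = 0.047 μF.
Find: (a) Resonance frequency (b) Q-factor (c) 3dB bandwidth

Step 1 — Resonance: ω₀ = 1/√(LC) = 1/√(0.0176·4.7e-08) = 3.477e+04 rad/s.
Step 2 — f₀ = ω₀/(2π) = 5534 Hz.
Step 3 — Series Q: Q = ω₀L/R = 3.477e+04·0.0176/4730 = 0.1294.
Step 4 — Bandwidth: Δω = ω₀/Q = 2.688e+05 rad/s; BW = Δω/(2π) = 4.277e+04 Hz.

(a) f₀ = 5534 Hz  (b) Q = 0.1294  (c) BW = 4.277e+04 Hz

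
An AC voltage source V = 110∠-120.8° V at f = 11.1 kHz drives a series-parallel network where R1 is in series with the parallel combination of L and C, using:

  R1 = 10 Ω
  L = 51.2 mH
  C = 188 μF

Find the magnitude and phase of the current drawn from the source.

Step 1 — Angular frequency: ω = 2π·f = 2π·1.11e+04 = 6.974e+04 rad/s.
Step 2 — Component impedances:
  R1: Z = R = 10 Ω
  L: Z = jωL = j·6.974e+04·0.0512 = 0 + j3571 Ω
  C: Z = 1/(jωC) = -j/(ω·C) = 0 - j0.07627 Ω
Step 3 — Parallel branch: L || C = 1/(1/L + 1/C) = 0 - j0.07627 Ω.
Step 4 — Series with R1: Z_total = R1 + (L || C) = 10 - j0.07627 Ω = 10∠-0.4° Ω.
Step 5 — Source phasor: V = 110∠-120.8° V = -56.32 - j94.49 V.
Step 6 — Ohm's law: I = V / Z_total = (-56.32 - j94.49) / (10 - j0.07627) = -5.56 - j9.491 A.
Step 7 — Convert to polar: |I| = 11 A, ∠I = -120.4°.

I = 11∠-120.4° A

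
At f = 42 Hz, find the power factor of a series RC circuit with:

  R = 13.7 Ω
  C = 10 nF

Step 1 — Angular frequency: ω = 2π·f = 2π·42 = 263.9 rad/s.
Step 2 — Component impedances:
  R: Z = R = 13.7 Ω
  C: Z = 1/(jωC) = -j/(ω·C) = 0 - j3.789e+05 Ω
Step 3 — Series combination: Z_total = R + C = 13.7 - j3.789e+05 Ω = 3.789e+05∠-90.0° Ω.
Step 4 — Power factor: PF = cos(φ) = Re(Z)/|Z| = 13.7/3.7894e+05 = 3.615e-05.
Step 5 — Type: Im(Z) = -3.789e+05 ⇒ leading (phase φ = -90.0°).

PF = 3.615e-05 (leading, φ = -90.0°)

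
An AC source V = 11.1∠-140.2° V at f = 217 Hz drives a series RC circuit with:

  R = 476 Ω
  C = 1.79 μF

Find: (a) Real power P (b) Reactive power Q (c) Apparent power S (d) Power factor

Step 1 — Angular frequency: ω = 2π·f = 2π·217 = 1363 rad/s.
Step 2 — Component impedances:
  R: Z = R = 476 Ω
  C: Z = 1/(jωC) = -j/(ω·C) = 0 - j409.7 Ω
Step 3 — Series combination: Z_total = R + C = 476 - j409.7 Ω = 628.1∠-40.7° Ω.
Step 4 — Source phasor: V = 11.1∠-140.2° V = -8.528 - j7.105 V.
Step 5 — Current: I = V / Z = -0.00291 - j0.01743 A = 0.01767∠-99.5° A.
Step 6 — Complex power: S = V·I* = 0.1487 - j0.128 VA.
Step 7 — Real power: P = Re(S) = 0.1487 W.
Step 8 — Reactive power: Q = Im(S) = -0.128 VAR.
Step 9 — Apparent power: |S| = 0.1962 VA.
Step 10 — Power factor: PF = P/|S| = 0.7579 (leading).

(a) P = 0.1487 W  (b) Q = -0.128 VAR  (c) S = 0.1962 VA  (d) PF = 0.7579 (leading)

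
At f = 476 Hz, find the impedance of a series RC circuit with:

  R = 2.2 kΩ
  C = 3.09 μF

Step 1 — Angular frequency: ω = 2π·f = 2π·476 = 2991 rad/s.
Step 2 — Component impedances:
  R: Z = R = 2200 Ω
  C: Z = 1/(jωC) = -j/(ω·C) = 0 - j108.2 Ω
Step 3 — Series combination: Z_total = R + C = 2200 - j108.2 Ω = 2203∠-2.8° Ω.

Z = 2200 - j108.2 Ω = 2203∠-2.8° Ω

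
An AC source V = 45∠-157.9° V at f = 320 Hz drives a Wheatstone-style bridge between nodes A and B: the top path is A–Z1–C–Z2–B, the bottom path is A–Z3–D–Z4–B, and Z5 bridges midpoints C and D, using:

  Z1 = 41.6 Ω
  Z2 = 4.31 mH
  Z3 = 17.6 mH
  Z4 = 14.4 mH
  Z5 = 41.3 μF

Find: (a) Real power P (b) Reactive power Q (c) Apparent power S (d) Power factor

Step 1 — Angular frequency: ω = 2π·f = 2π·320 = 2011 rad/s.
Step 2 — Component impedances:
  Z1: Z = R = 41.6 Ω
  Z2: Z = jωL = j·2011·0.00431 = 0 + j8.666 Ω
  Z3: Z = jωL = j·2011·0.0176 = 0 + j35.39 Ω
  Z4: Z = jωL = j·2011·0.0144 = 0 + j28.95 Ω
  Z5: Z = 1/(jωC) = -j/(ω·C) = 0 - j12.04 Ω
Step 3 — Bridge requires nodal analysis (the Z5 bridge couples midpoints C and D, so the two paths cannot be reduced to a simple series/parallel combination). Setting node B to ground and injecting 1 A at node A, the 3-node admittance system at A, C, D solves to V_A = Z_AB = 9.637 + j27.47 Ω = 29.11∠70.7° Ω.
Step 4 — Source phasor: V = 45∠-157.9° V = -41.69 - j16.93 V.
Step 5 — Current: I = V / Z = -1.023 + j1.159 A = 1.546∠131.4° A.
Step 6 — Complex power: S = V·I* = 23.03 + j65.64 VA.
Step 7 — Real power: P = Re(S) = 23.03 W.
Step 8 — Reactive power: Q = Im(S) = 65.64 VAR.
Step 9 — Apparent power: |S| = 69.56 VA.
Step 10 — Power factor: PF = P/|S| = 0.331 (lagging).

(a) P = 23.03 W  (b) Q = 65.64 VAR  (c) S = 69.56 VA  (d) PF = 0.331 (lagging)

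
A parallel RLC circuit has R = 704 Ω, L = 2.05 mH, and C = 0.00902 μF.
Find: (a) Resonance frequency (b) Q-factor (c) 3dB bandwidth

Step 1 — Resonance: ω₀ = 1/√(LC) = 1/√(0.00205·9.02e-09) = 2.326e+05 rad/s.
Step 2 — f₀ = ω₀/(2π) = 3.701e+04 Hz.
Step 3 — Parallel Q: Q = R/(ω₀L) = 704/(2.326e+05·0.00205) = 1.477.
Step 4 — Bandwidth: Δω = ω₀/Q = 1.575e+05 rad/s; BW = Δω/(2π) = 2.506e+04 Hz.

(a) f₀ = 3.701e+04 Hz  (b) Q = 1.477  (c) BW = 2.506e+04 Hz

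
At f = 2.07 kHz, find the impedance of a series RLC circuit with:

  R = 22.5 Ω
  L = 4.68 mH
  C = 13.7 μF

Step 1 — Angular frequency: ω = 2π·f = 2π·2070 = 1.301e+04 rad/s.
Step 2 — Component impedances:
  R: Z = R = 22.5 Ω
  L: Z = jωL = j·1.301e+04·0.00468 = 0 + j60.87 Ω
  C: Z = 1/(jωC) = -j/(ω·C) = 0 - j5.612 Ω
Step 3 — Series combination: Z_total = R + L + C = 22.5 + j55.26 Ω = 59.66∠67.8° Ω.

Z = 22.5 + j55.26 Ω = 59.66∠67.8° Ω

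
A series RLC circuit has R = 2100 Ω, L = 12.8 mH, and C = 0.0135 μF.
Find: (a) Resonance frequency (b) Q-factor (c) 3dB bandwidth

Step 1 — Resonance condition Im(Z)=0 gives ω₀ = 1/√(LC).
Step 2 — ω₀ = 1/√(0.0128·1.35e-08) = 7.607e+04 rad/s.
Step 3 — f₀ = ω₀/(2π) = 1.211e+04 Hz.
Step 4 — Series Q: Q = ω₀L/R = 7.607e+04·0.0128/2100 = 0.4637.
Step 5 — 3dB bandwidth: Δω = ω₀/Q = 1.641e+05 rad/s; BW = Δω/(2π) = 2.611e+04 Hz.

(a) f₀ = 1.211e+04 Hz  (b) Q = 0.4637  (c) BW = 2.611e+04 Hz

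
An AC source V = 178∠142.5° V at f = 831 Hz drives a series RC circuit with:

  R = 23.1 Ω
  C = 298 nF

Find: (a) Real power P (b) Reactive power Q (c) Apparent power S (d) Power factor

Step 1 — Angular frequency: ω = 2π·f = 2π·831 = 5221 rad/s.
Step 2 — Component impedances:
  R: Z = R = 23.1 Ω
  C: Z = 1/(jωC) = -j/(ω·C) = 0 - j642.7 Ω
Step 3 — Series combination: Z_total = R + C = 23.1 - j642.7 Ω = 643.1∠-87.9° Ω.
Step 4 — Source phasor: V = 178∠142.5° V = -141.2 + j108.4 V.
Step 5 — Current: I = V / Z = -0.1763 - j0.2134 A = 0.2768∠-129.6° A.
Step 6 — Complex power: S = V·I* = 1.77 - j49.24 VA.
Step 7 — Real power: P = Re(S) = 1.77 W.
Step 8 — Reactive power: Q = Im(S) = -49.24 VAR.
Step 9 — Apparent power: |S| = 49.27 VA.
Step 10 — Power factor: PF = P/|S| = 0.03592 (leading).

(a) P = 1.77 W  (b) Q = -49.24 VAR  (c) S = 49.27 VA  (d) PF = 0.03592 (leading)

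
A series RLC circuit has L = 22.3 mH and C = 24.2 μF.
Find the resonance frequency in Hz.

Step 1 — Resonance condition Im(Z)=0 gives ω₀ = 1/√(LC).
Step 2 — ω₀ = 1/√(0.0223·2.42e-05) = 1361 rad/s.
Step 3 — f₀ = ω₀/(2π) = 216.7 Hz.

f₀ = 216.7 Hz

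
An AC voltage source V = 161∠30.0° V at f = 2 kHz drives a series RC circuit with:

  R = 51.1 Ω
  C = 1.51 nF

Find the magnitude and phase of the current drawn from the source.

Step 1 — Angular frequency: ω = 2π·f = 2π·2000 = 1.257e+04 rad/s.
Step 2 — Component impedances:
  R: Z = R = 51.1 Ω
  C: Z = 1/(jωC) = -j/(ω·C) = 0 - j5.27e+04 Ω
Step 3 — Series combination: Z_total = R + C = 51.1 - j5.27e+04 Ω = 5.27e+04∠-89.9° Ω.
Step 4 — Source phasor: V = 161∠30.0° V = 139.4 + j80.5 V.
Step 5 — Ohm's law: I = V / Z_total = (139.4 + j80.5) / (51.1 - j5.27e+04) = -0.001525 + j0.002647 A.
Step 6 — Convert to polar: |I| = 0.003055 A, ∠I = 119.9°.

I = 0.003055∠119.9° A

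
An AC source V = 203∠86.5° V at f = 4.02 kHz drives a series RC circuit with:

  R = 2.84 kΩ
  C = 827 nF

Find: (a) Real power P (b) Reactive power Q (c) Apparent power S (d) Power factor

Step 1 — Angular frequency: ω = 2π·f = 2π·4020 = 2.526e+04 rad/s.
Step 2 — Component impedances:
  R: Z = R = 2840 Ω
  C: Z = 1/(jωC) = -j/(ω·C) = 0 - j47.87 Ω
Step 3 — Series combination: Z_total = R + C = 2840 - j47.87 Ω = 2840∠-1.0° Ω.
Step 4 — Source phasor: V = 203∠86.5° V = 12.39 + j202.6 V.
Step 5 — Current: I = V / Z = 0.00316 + j0.0714 A = 0.07147∠87.5° A.
Step 6 — Complex power: S = V·I* = 14.51 - j0.2445 VA.
Step 7 — Real power: P = Re(S) = 14.51 W.
Step 8 — Reactive power: Q = Im(S) = -0.2445 VAR.
Step 9 — Apparent power: |S| = 14.51 VA.
Step 10 — Power factor: PF = P/|S| = 0.9999 (leading).

(a) P = 14.51 W  (b) Q = -0.2445 VAR  (c) S = 14.51 VA  (d) PF = 0.9999 (leading)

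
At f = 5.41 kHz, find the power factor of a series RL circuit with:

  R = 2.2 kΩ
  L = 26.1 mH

Step 1 — Angular frequency: ω = 2π·f = 2π·5410 = 3.399e+04 rad/s.
Step 2 — Component impedances:
  R: Z = R = 2200 Ω
  L: Z = jωL = j·3.399e+04·0.0261 = 0 + j887.2 Ω
Step 3 — Series combination: Z_total = R + L = 2200 + j887.2 Ω = 2372∠22.0° Ω.
Step 4 — Power factor: PF = cos(φ) = Re(Z)/|Z| = 2200/2372.2 = 0.9274.
Step 5 — Type: Im(Z) = 887.2 ⇒ lagging (phase φ = 22.0°).

PF = 0.9274 (lagging, φ = 22.0°)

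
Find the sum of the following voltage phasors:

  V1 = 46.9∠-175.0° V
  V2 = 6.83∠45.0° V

Step 1 — Convert each phasor to rectangular form:
  V1 = 46.9·(cos(-175.0°) + j·sin(-175.0°)) = -46.72 - j4.088 V
  V2 = 6.83·(cos(45.0°) + j·sin(45.0°)) = 4.83 + j4.83 V
Step 2 — Sum components: V_total = -41.89 + j0.7419 V.
Step 3 — Convert to polar: |V_total| = 41.9 V, ∠V_total = 179.0°.

V_total = 41.9∠179.0° V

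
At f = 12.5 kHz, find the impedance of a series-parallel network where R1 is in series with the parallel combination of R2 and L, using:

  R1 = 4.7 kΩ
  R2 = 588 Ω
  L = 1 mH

Step 1 — Angular frequency: ω = 2π·f = 2π·1.25e+04 = 7.854e+04 rad/s.
Step 2 — Component impedances:
  R1: Z = R = 4700 Ω
  R2: Z = R = 588 Ω
  L: Z = jωL = j·7.854e+04·0.001 = 0 + j78.54 Ω
Step 3 — Parallel branch: R2 || L = 1/(1/R2 + 1/L) = 10.31 + j77.16 Ω.
Step 4 — Series with R1: Z_total = R1 + (R2 || L) = 4710 + j77.16 Ω = 4711∠0.9° Ω.

Z = 4710 + j77.16 Ω = 4711∠0.9° Ω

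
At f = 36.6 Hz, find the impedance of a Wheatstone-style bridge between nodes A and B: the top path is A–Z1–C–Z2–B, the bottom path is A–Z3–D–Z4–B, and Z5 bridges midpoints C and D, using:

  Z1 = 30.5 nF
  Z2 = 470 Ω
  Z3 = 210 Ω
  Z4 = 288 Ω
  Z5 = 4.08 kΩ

Step 1 — Angular frequency: ω = 2π·f = 2π·36.6 = 230 rad/s.
Step 2 — Component impedances:
  Z1: Z = 1/(jωC) = -j/(ω·C) = 0 - j1.426e+05 Ω
  Z2: Z = R = 470 Ω
  Z3: Z = R = 210 Ω
  Z4: Z = R = 288 Ω
  Z5: Z = R = 4080 Ω
Step 3 — Bridge requires nodal analysis (the Z5 bridge couples midpoints C and D, so the two paths cannot be reduced to a simple series/parallel combination). Setting node B to ground and injecting 1 A at node A, the 3-node admittance system at A, C, D solves to V_A = Z_AB = 480.8 - j1.438 Ω = 480.8∠-0.2° Ω.

Z = 480.8 - j1.438 Ω = 480.8∠-0.2° Ω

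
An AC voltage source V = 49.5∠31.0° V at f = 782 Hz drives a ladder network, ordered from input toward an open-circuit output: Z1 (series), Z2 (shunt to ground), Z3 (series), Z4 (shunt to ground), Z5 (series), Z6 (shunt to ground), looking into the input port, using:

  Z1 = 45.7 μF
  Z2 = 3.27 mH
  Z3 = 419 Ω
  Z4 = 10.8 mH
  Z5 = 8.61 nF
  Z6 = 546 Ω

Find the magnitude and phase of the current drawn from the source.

Step 1 — Angular frequency: ω = 2π·f = 2π·782 = 4913 rad/s.
Step 2 — Component impedances:
  Z1: Z = 1/(jωC) = -j/(ω·C) = 0 - j4.453 Ω
  Z2: Z = jωL = j·4913·0.00327 = 0 + j16.07 Ω
  Z3: Z = R = 419 Ω
  Z4: Z = jωL = j·4913·0.0108 = 0 + j53.07 Ω
  Z5: Z = 1/(jωC) = -j/(ω·C) = 0 - j2.364e+04 Ω
  Z6: Z = R = 546 Ω
Step 3 — Ladder network (open output): work backward from the far end, alternating series and parallel combinations. Z_in = 0.5997 + j11.51 Ω = 11.53∠87.0° Ω.
Step 4 — Source phasor: V = 49.5∠31.0° V = 42.43 + j25.49 V.
Step 5 — Ohm's law: I = V / Z_total = (42.43 + j25.49) / (0.5997 + j11.51) = 2.4 - j3.56 A.
Step 6 — Convert to polar: |I| = 4.293 A, ∠I = -56.0°.

I = 4.293∠-56.0° A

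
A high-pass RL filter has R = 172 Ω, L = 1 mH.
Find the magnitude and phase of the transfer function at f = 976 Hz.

Step 1 — Angular frequency: ω = 2π·976 = 6132 rad/s.
Step 2 — Transfer function: H(jω) = jωL/(R + jωL).
Step 3 — Numerator jωL = j·6.132; denominator R + jωL = 172 + j6.132.
Step 4 — H = 0.00127 + j0.03561.
Step 5 — Magnitude: |H| = 0.03563 (-29.0 dB); phase: φ = 88.0°.

|H| = 0.03563 (-29.0 dB), φ = 88.0°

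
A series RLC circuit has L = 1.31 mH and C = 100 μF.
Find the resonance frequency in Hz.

Step 1 — Resonance condition Im(Z)=0 gives ω₀ = 1/√(LC).
Step 2 — ω₀ = 1/√(0.00131·0.0001) = 2763 rad/s.
Step 3 — f₀ = ω₀/(2π) = 439.7 Hz.

f₀ = 439.7 Hz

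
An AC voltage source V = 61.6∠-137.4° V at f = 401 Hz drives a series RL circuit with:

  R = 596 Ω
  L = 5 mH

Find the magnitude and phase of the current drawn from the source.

Step 1 — Angular frequency: ω = 2π·f = 2π·401 = 2520 rad/s.
Step 2 — Component impedances:
  R: Z = R = 596 Ω
  L: Z = jωL = j·2520·0.005 = 0 + j12.6 Ω
Step 3 — Series combination: Z_total = R + L = 596 + j12.6 Ω = 596.1∠1.2° Ω.
Step 4 — Source phasor: V = 61.6∠-137.4° V = -45.34 - j41.7 V.
Step 5 — Ohm's law: I = V / Z_total = (-45.34 - j41.7) / (596 + j12.6) = -0.07752 - j0.06832 A.
Step 6 — Convert to polar: |I| = 0.1033 A, ∠I = -138.6°.

I = 0.1033∠-138.6° A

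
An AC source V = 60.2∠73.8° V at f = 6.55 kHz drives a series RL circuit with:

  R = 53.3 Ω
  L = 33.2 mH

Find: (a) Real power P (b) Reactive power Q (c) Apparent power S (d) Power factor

Step 1 — Angular frequency: ω = 2π·f = 2π·6550 = 4.115e+04 rad/s.
Step 2 — Component impedances:
  R: Z = R = 53.3 Ω
  L: Z = jωL = j·4.115e+04·0.0332 = 0 + j1366 Ω
Step 3 — Series combination: Z_total = R + L = 53.3 + j1366 Ω = 1367∠87.8° Ω.
Step 4 — Source phasor: V = 60.2∠73.8° V = 16.8 + j57.81 V.
Step 5 — Current: I = V / Z = 0.04272 - j0.01063 A = 0.04403∠-14.0° A.
Step 6 — Complex power: S = V·I* = 0.1033 + j2.648 VA.
Step 7 — Real power: P = Re(S) = 0.1033 W.
Step 8 — Reactive power: Q = Im(S) = 2.648 VAR.
Step 9 — Apparent power: |S| = 2.65 VA.
Step 10 — Power factor: PF = P/|S| = 0.03898 (lagging).

(a) P = 0.1033 W  (b) Q = 2.648 VAR  (c) S = 2.65 VA  (d) PF = 0.03898 (lagging)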